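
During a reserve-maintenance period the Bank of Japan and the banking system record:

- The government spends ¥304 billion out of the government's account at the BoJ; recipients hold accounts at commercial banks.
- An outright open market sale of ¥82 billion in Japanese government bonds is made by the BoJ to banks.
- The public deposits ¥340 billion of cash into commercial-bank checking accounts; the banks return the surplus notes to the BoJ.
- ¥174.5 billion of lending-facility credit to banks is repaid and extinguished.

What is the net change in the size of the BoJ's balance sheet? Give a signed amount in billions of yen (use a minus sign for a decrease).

Government spending ¥304 billion: only the composition of liabilities changes → 0.
OMO sale (to banks) ¥82 billion: a BoJ asset is shed → −¥82B.
Currency deposit ¥340 billion: only the composition of liabilities changes → 0.
Discount-window repayment ¥174.5 billion: a BoJ asset is shed → −¥174.5B.
Net: 0 − 82 + 0 − 174.5 = -¥256.5 billion.

-¥256.5 billion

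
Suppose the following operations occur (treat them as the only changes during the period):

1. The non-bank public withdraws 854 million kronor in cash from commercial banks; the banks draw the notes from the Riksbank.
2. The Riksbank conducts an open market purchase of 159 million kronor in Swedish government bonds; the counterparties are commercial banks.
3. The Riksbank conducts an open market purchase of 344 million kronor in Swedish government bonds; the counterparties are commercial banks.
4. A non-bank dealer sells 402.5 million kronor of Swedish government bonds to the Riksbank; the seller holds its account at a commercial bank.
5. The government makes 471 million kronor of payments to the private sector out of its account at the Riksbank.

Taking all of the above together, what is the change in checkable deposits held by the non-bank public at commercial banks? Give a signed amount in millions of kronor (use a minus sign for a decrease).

Riksbank balance sheet:
  Assets:      Securities +905.5M
  Liabilities: Bank reserves +522.5M, Currency in circulation +854M, Government deposits −471M
Commercial banking system:
  Assets:      Reserves at CB +522.5M, Securities −503M
  Liabilities: Checkable deposits +19.5M
So the change in checkable deposits held by the non-bank public at commercial banks is +19.5 million.

+19.5 million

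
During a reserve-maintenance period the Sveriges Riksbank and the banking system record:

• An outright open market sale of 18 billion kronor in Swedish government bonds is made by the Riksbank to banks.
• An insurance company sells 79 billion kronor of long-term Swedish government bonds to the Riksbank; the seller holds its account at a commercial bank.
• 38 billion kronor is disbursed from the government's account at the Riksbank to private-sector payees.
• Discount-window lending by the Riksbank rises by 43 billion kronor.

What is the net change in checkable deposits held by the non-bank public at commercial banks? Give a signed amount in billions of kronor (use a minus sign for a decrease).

+117 billion

OMO sale (to banks) 18 billion kronor: the counterparty is a bank, so public deposits are unchanged → 0.
Asset purchase (from non-banks) 79 billion kronor: non-bank counterparties' bank balances rise → +79B.
Government spending 38 billion kronor: non-bank counterparties' bank balances rise → +38B.
Discount-window loan 43 billion kronor: the counterparty is a bank, so public deposits are unchanged → 0.
Net: 0 + 79 + 38 + 0 = +117 billion.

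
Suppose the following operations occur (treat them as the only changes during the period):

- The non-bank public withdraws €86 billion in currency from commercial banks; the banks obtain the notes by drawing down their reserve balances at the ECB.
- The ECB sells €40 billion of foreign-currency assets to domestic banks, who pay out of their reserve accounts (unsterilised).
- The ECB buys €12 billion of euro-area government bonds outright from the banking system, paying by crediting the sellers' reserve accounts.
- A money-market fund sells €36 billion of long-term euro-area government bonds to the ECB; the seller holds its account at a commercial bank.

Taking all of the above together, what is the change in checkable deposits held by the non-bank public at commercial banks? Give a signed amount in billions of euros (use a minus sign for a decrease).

-€50 billion

ECB balance sheet:
  Assets:      Securities +€48B, Foreign assets −€40B
  Liabilities: Bank reserves −€78B, Currency in circulation +€86B
Commercial banking system:
  Assets:      Reserves at CB −€78B, Securities −€12B, Foreign assets +€40B
  Liabilities: Checkable deposits −€50B
So the change in checkable deposits held by the non-bank public at commercial banks is -€50 billion.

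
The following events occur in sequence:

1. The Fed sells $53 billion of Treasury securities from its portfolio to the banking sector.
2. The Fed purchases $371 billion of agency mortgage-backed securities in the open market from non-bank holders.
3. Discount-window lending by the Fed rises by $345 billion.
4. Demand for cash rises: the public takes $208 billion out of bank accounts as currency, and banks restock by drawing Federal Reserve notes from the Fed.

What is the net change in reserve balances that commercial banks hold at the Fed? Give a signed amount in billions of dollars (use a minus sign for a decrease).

+$455 billion

Fed balance sheet:
  Assets:      Securities +$318B, Loans to banks +$345B
  Liabilities: Bank reserves +$455B, Currency in circulation +$208B
So the change in reserve balances that commercial banks hold at the Fed is +$455 billion.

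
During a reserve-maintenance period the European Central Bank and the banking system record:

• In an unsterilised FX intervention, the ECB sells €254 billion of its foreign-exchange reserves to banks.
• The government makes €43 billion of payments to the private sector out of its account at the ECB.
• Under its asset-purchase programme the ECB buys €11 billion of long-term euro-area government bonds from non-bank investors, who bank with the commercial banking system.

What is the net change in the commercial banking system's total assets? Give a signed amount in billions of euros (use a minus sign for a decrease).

+€54 billion

ECB balance sheet:
  Assets:      Securities +€11B, Foreign assets −€254B
  Liabilities: Bank reserves −€200B, Government deposits −€43B
Commercial banking system:
  Assets:      Reserves at CB −€200B, Foreign assets +€254B
  Liabilities: Checkable deposits +€54B
Change in total bank assets = +€54 billion.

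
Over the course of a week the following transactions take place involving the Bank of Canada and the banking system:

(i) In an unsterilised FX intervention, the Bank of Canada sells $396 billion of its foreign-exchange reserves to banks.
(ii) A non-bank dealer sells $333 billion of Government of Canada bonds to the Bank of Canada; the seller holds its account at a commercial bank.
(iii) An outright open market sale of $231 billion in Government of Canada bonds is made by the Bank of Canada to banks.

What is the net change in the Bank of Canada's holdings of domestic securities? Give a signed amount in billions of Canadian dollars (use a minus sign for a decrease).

Bank of Canada balance sheet:
  Assets:      Securities +$102B, Foreign assets −$396B
  Liabilities: Bank reserves −$294B
Commercial banking system:
  Assets:      Reserves at CB −$294B, Securities +$231B, Foreign assets +$396B
  Liabilities: Checkable deposits +$333B
So the change in the Bank of Canada's holdings of domestic securities is +$102 billion.

+$102 billion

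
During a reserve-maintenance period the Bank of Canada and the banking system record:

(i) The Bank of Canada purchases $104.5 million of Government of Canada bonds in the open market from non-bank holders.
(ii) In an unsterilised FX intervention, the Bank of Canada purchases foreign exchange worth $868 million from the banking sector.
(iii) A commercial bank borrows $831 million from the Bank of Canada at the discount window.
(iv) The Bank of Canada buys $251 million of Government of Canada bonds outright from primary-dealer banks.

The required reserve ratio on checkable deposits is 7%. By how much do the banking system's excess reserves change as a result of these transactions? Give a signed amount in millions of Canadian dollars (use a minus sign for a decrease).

Asset purchase (from non-banks) $104.5 million: reserves +$104.5M, deposits +$104.5M.
FX purchase $868 million: reserves +$868M, deposits 0.
Discount-window loan $831 million: reserves +$831M, deposits 0.
OMO purchase (from banks) $251 million: reserves +$251M, deposits 0.
Totals: Δreserves = +$2054.5M, Δdeposits = +$104.5M.
Δrequired reserves = 7% × +$104.5M = +$7.315M.
Δexcess reserves = Δreserves − Δrequired = +$2054.5M − (+$7.315M) = +$2047.185 million.

+$2047.185 million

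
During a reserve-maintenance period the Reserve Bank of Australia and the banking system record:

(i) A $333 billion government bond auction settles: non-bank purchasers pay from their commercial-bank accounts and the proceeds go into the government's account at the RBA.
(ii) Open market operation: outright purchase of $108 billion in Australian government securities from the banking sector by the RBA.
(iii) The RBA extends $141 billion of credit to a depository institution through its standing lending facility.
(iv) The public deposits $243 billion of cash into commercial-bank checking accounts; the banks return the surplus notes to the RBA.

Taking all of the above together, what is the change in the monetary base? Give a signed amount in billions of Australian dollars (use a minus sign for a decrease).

RBA balance sheet:
  Assets:      Securities +$108B, Loans to banks +$141B
  Liabilities: Bank reserves +$159B, Currency in circulation −$243B, Government deposits +$333B
Commercial banking system:
  Assets:      Reserves at CB +$159B, Securities −$108B
  Liabilities: Checkable deposits −$90B, Borrowings from CB +$141B
Monetary base = currency + reserves: −$243B + (+$159B) = -$84 billion.

-$84 billion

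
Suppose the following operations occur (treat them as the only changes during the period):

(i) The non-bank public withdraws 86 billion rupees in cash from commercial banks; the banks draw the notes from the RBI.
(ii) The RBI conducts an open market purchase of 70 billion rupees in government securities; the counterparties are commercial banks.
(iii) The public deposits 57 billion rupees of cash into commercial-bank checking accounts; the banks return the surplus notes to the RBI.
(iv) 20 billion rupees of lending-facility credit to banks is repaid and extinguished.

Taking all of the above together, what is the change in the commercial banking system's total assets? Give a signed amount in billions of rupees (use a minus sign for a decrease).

-49 billion

Currency withdrawal 86 billion rupees: bank balance sheets shrink → −86B.
OMO purchase (from banks) 70 billion rupees: just an asset swap on bank balance sheets → 0.
Currency deposit 57 billion rupees: bank balance sheets expand → +57B.
Discount-window repayment 20 billion rupees: bank balance sheets shrink → −20B.
Net: −86 + 0 + 57 − 20 = -49 billion.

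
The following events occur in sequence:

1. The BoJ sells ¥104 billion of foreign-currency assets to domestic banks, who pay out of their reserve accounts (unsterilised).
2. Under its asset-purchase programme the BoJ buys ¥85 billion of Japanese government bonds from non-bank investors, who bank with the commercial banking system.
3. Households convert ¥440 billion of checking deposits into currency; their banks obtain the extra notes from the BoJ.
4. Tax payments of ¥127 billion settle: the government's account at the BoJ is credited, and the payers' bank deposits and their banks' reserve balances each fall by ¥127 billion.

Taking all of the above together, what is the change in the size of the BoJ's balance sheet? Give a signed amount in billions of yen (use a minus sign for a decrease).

-¥19 billion

BoJ balance sheet:
  Assets:      Securities +¥85B, Foreign assets −¥104B
  Liabilities: Bank reserves −¥586B, Currency in circulation +¥440B, Government deposits +¥127B
Change in total BoJ assets = -¥19 billion.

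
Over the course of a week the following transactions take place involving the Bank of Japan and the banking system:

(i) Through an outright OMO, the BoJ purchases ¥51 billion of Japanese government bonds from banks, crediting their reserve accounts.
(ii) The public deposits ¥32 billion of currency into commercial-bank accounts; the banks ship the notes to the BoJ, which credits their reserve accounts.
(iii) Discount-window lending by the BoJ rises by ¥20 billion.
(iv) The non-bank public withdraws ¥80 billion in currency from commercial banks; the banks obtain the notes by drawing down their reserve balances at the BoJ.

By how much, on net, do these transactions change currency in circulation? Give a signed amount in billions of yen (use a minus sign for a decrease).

+¥48 billion

OMO purchase (from banks) ¥51 billion: no currency enters or leaves circulation → 0.
Currency deposit ¥32 billion: notes return to the central bank → −¥32B.
Discount-window loan ¥20 billion: no currency enters or leaves circulation → 0.
Currency withdrawal ¥80 billion: notes leave the central bank → +¥80B.
Net: 0 − 32 + 0 + 80 = +¥48 billion.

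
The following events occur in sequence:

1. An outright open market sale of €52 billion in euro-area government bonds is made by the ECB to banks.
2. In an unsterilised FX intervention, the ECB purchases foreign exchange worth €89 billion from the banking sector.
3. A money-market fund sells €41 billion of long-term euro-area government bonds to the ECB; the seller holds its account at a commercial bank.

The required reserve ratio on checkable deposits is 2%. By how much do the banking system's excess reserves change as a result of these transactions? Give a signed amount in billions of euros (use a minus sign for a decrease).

+€77.18 billion

OMO sale (to banks) €52 billion: reserves −€52B, deposits 0.
FX purchase €89 billion: reserves +€89B, deposits 0.
Asset purchase (from non-banks) €41 billion: reserves +€41B, deposits +€41B.
Totals: Δreserves = +€78B, Δdeposits = +€41B.
Δrequired reserves = 2% × +€41B = +€0.82B.
Δexcess reserves = Δreserves − Δrequired = +€78B − (+€0.82B) = +€77.18 billion.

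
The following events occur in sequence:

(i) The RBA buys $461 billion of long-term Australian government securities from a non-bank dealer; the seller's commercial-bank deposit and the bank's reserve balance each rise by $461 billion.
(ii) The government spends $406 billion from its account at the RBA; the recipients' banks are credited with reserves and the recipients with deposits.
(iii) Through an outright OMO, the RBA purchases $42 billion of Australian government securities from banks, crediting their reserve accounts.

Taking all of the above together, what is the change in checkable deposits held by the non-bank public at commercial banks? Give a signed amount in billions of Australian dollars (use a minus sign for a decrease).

RBA balance sheet:
  Assets:      Securities +$503B
  Liabilities: Bank reserves +$909B, Government deposits −$406B
Commercial banking system:
  Assets:      Reserves at CB +$909B, Securities −$42B
  Liabilities: Checkable deposits +$867B
So the change in checkable deposits held by the non-bank public at commercial banks is +$867 billion.

+$867 billion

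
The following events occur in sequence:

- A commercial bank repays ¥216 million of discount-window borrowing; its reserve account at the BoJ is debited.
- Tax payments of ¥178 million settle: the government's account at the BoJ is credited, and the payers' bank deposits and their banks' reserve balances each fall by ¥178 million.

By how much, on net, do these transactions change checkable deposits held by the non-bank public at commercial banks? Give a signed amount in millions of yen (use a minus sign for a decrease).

Discount-window repayment ¥216 million: the counterparty is a bank, so public deposits are unchanged → 0.
Government account inflow ¥178 million: non-bank counterparties' bank balances fall → −¥178M.
Net: 0 − 178 = -¥178 million.

-¥178 million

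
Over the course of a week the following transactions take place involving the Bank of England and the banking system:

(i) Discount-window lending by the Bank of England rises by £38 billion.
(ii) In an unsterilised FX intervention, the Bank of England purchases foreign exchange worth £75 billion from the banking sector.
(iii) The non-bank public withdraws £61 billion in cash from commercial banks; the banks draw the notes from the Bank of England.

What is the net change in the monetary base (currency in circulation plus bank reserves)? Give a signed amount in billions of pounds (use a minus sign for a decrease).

+£113 billion

Discount-window loan £38 billion: Bank of England balance sheet expands → +£38B.
FX purchase £75 billion: Bank of England balance sheet expands → +£75B.
Currency withdrawal £61 billion: just a shift between currency and reserves — both are base money → 0.
Net: 38 + 75 + 0 = +£113 billion.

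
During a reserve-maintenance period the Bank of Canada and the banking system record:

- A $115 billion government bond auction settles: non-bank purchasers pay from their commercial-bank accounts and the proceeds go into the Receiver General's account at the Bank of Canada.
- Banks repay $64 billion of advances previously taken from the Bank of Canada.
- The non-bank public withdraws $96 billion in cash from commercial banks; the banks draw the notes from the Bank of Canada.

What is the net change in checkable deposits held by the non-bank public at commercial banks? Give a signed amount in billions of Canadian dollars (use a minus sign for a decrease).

-$211 billion

Bank of Canada balance sheet:
  Assets:      Loans to banks −$64B
  Liabilities: Bank reserves −$275B, Currency in circulation +$96B, Government deposits +$115B
Commercial banking system:
  Assets:      Reserves at CB −$275B
  Liabilities: Checkable deposits −$211B, Borrowings from CB −$64B
So the change in checkable deposits held by the non-bank public at commercial banks is -$211 billion.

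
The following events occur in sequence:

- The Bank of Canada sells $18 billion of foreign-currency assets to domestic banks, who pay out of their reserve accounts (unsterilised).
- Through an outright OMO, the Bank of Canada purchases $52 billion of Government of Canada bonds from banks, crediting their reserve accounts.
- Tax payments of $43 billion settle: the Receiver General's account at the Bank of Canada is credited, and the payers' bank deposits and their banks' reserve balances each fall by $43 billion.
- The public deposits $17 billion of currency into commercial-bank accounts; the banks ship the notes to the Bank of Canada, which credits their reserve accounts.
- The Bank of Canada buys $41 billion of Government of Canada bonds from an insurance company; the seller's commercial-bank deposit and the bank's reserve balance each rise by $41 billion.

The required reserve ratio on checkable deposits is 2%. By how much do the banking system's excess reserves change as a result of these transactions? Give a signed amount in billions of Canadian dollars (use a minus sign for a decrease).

+$48.7 billion

FX sale $18 billion: reserves −$18B, deposits 0.
OMO purchase (from banks) $52 billion: reserves +$52B, deposits 0.
Government account inflow $43 billion: reserves −$43B, deposits −$43B.
Currency deposit $17 billion: reserves +$17B, deposits +$17B.
Asset purchase (from non-banks) $41 billion: reserves +$41B, deposits +$41B.
Totals: Δreserves = +$49B, Δdeposits = +$15B.
Δrequired reserves = 2% × +$15B = +$0.3B.
Δexcess reserves = Δreserves − Δrequired = +$49B − (+$0.3B) = +$48.7 billion.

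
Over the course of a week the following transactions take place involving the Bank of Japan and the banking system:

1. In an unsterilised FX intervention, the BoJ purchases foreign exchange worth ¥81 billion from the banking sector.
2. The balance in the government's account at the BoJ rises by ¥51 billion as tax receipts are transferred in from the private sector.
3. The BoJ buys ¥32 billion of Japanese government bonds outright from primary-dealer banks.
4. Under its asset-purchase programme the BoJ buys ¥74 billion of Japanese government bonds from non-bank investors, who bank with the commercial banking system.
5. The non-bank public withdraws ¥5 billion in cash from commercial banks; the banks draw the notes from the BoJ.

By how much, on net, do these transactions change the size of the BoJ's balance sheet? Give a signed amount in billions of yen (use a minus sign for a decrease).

FX purchase ¥81 billion: a BoJ asset is acquired → +¥81B.
Government account inflow ¥51 billion: only the composition of liabilities changes → 0.
OMO purchase (from banks) ¥32 billion: a BoJ asset is acquired → +¥32B.
Asset purchase (from non-banks) ¥74 billion: a BoJ asset is acquired → +¥74B.
Currency withdrawal ¥5 billion: only the composition of liabilities changes → 0.
Net: 81 + 0 + 32 + 74 + 0 = +¥187 billion.

+¥187 billion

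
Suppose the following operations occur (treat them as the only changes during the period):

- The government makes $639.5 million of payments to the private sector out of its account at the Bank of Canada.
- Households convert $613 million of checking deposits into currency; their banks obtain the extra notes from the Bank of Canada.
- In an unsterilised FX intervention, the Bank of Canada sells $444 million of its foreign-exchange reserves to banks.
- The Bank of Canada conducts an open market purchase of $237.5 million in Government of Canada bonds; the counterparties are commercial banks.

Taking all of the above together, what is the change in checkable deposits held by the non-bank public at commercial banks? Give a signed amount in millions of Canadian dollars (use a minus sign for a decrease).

Government spending $639.5 million: non-bank counterparties' bank balances rise → +$639.5M.
Currency withdrawal $613 million: non-bank counterparties' bank balances fall → −$613M.
FX sale $444 million: the counterparty is a bank, so public deposits are unchanged → 0.
OMO purchase (from banks) $237.5 million: the counterparty is a bank, so public deposits are unchanged → 0.
Net: 639.5 − 613 + 0 + 0 = +$26.5 million.

+$26.5 million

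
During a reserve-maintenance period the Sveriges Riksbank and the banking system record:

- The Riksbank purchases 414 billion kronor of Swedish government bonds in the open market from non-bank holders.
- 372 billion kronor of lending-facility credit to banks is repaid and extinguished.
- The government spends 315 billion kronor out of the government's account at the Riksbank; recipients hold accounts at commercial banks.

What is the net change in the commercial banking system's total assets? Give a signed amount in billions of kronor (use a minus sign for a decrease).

+357 billion

Riksbank balance sheet:
  Assets:      Securities +414B, Loans to banks −372B
  Liabilities: Bank reserves +357B, Government deposits −315B
Commercial banking system:
  Assets:      Reserves at CB +357B
  Liabilities: Checkable deposits +729B, Borrowings from CB −372B
Change in total bank assets = +357 billion.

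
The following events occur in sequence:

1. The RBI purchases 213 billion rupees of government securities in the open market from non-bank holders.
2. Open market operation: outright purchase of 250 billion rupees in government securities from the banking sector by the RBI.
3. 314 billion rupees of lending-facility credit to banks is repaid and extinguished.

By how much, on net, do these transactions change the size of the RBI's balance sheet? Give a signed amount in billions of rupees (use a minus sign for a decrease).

Asset purchase (from non-banks) 213 billion rupees: an RBI asset is acquired → +213B.
OMO purchase (from banks) 250 billion rupees: an RBI asset is acquired → +250B.
Discount-window repayment 314 billion rupees: an RBI asset is shed → −314B.
Net: 213 + 250 − 314 = +149 billion.

+149 billion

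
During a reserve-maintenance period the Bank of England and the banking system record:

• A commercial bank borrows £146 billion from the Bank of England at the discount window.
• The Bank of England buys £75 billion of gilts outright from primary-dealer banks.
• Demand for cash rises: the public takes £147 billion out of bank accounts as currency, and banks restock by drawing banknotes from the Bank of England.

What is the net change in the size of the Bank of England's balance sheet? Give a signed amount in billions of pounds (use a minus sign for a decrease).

Bank of England balance sheet:
  Assets:      Securities +£75B, Loans to banks +£146B
  Liabilities: Bank reserves +£74B, Currency in circulation +£147B
Commercial banking system:
  Assets:      Reserves at CB +£74B, Securities −£75B
  Liabilities: Checkable deposits −£147B, Borrowings from CB +£146B
Change in total Bank of England assets = +£221 billion.

+£221 billion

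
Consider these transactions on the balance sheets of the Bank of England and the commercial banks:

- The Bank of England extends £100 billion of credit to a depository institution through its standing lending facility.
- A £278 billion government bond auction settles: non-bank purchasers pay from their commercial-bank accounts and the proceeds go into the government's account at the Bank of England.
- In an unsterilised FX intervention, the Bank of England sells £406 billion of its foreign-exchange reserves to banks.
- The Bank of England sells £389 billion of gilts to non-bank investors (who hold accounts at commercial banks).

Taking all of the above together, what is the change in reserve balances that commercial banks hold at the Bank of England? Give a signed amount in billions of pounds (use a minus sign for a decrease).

Bank of England balance sheet:
  Assets:      Securities −£389B, Loans to banks +£100B, Foreign assets −£406B
  Liabilities: Bank reserves −£973B, Government deposits +£278B
So the change in reserve balances that commercial banks hold at the Bank of England is -£973 billion.

-£973 billion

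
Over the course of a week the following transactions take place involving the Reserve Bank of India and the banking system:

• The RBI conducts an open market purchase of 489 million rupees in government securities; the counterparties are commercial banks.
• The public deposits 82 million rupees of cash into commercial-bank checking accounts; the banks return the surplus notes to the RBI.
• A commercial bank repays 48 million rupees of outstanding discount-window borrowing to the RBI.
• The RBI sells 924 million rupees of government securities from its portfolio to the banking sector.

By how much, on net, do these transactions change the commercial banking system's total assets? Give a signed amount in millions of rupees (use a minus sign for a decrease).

+34 million

OMO purchase (from banks) 489 million rupees: just an asset swap on bank balance sheets → 0.
Currency deposit 82 million rupees: bank balance sheets expand → +82M.
Discount-window repayment 48 million rupees: bank balance sheets shrink → −48M.
OMO sale (to banks) 924 million rupees: just an asset swap on bank balance sheets → 0.
Net: 0 + 82 − 48 + 0 = +34 million.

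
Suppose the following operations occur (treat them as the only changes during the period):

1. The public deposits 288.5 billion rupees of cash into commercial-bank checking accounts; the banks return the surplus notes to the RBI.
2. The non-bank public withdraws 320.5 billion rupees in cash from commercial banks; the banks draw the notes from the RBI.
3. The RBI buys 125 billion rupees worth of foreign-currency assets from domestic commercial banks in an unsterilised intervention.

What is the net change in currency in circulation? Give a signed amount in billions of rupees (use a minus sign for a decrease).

Currency deposit 288.5 billion rupees: notes return to the central bank → −288.5B.
Currency withdrawal 320.5 billion rupees: notes leave the central bank → +320.5B.
FX purchase 125 billion rupees: no currency enters or leaves circulation → 0.
Net: −288.5 + 320.5 + 0 = +32 billion.

+32 billion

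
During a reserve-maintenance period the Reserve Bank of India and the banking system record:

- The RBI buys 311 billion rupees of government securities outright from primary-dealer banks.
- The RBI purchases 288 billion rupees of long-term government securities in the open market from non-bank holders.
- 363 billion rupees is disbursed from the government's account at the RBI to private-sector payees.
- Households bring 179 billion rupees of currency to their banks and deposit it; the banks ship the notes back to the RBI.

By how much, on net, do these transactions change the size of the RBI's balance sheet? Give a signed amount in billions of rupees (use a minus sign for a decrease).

OMO purchase (from banks) 311 billion rupees: an RBI asset is acquired → +311B.
Asset purchase (from non-banks) 288 billion rupees: an RBI asset is acquired → +288B.
Government spending 363 billion rupees: only the composition of liabilities changes → 0.
Currency deposit 179 billion rupees: only the composition of liabilities changes → 0.
Net: 311 + 288 + 0 + 0 = +599 billion.

+599 billion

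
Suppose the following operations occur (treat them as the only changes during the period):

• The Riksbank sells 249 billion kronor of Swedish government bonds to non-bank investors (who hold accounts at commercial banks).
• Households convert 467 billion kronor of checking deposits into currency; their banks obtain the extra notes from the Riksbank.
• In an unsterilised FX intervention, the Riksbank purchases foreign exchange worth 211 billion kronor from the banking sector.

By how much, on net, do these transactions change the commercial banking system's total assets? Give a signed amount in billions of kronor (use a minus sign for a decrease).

-716 billion

Riksbank balance sheet:
  Assets:      Securities −249B, Foreign assets +211B
  Liabilities: Bank reserves −505B, Currency in circulation +467B
Commercial banking system:
  Assets:      Reserves at CB −505B, Foreign assets −211B
  Liabilities: Checkable deposits −716B
Change in total bank assets = -716 billion.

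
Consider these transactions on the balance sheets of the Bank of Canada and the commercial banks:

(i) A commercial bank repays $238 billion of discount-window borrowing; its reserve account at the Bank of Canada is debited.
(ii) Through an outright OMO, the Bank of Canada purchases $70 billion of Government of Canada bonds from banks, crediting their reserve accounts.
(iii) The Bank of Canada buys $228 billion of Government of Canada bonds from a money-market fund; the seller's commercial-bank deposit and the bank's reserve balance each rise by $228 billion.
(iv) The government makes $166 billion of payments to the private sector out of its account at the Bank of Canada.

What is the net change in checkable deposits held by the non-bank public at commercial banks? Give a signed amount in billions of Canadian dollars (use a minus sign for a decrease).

+$394 billion

Discount-window repayment $238 billion: the counterparty is a bank, so public deposits are unchanged → 0.
OMO purchase (from banks) $70 billion: the counterparty is a bank, so public deposits are unchanged → 0.
Asset purchase (from non-banks) $228 billion: non-bank counterparties' bank balances rise → +$228B.
Government spending $166 billion: non-bank counterparties' bank balances rise → +$166B.
Net: 0 + 0 + 228 + 166 = +$394 billion.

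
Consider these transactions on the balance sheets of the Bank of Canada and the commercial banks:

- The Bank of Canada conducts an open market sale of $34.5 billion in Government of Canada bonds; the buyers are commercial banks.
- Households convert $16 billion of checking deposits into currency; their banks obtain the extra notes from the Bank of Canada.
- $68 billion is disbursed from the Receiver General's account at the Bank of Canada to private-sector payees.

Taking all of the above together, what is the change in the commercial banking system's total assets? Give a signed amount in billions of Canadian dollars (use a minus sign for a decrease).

OMO sale (to banks) $34.5 billion: just an asset swap on bank balance sheets → 0.
Currency withdrawal $16 billion: bank balance sheets shrink → −$16B.
Government spending $68 billion: bank balance sheets expand → +$68B.
Net: 0 − 16 + 68 = +$52 billion.

+$52 billion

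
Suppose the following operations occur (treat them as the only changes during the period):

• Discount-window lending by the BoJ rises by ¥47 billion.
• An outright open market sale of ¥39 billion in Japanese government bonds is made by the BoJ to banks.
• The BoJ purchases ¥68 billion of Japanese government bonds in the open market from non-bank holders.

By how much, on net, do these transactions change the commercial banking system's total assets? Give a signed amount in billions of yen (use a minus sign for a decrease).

+¥115 billion

Discount-window loan ¥47 billion: bank balance sheets expand → +¥47B.
OMO sale (to banks) ¥39 billion: just an asset swap on bank balance sheets → 0.
Asset purchase (from non-banks) ¥68 billion: bank balance sheets expand → +¥68B.
Net: 47 + 0 + 68 = +¥115 billion.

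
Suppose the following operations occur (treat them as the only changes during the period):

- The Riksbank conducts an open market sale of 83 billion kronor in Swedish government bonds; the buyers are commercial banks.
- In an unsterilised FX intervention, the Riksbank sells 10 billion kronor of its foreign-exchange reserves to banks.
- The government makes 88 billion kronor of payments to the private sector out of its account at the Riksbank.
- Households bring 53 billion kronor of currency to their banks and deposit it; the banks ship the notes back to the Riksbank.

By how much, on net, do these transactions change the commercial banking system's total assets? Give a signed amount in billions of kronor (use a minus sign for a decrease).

Riksbank balance sheet:
  Assets:      Securities −83B, Foreign assets −10B
  Liabilities: Bank reserves +48B, Currency in circulation −53B, Government deposits −88B
Commercial banking system:
  Assets:      Reserves at CB +48B, Securities +83B, Foreign assets +10B
  Liabilities: Checkable deposits +141B
Change in total bank assets = +141 billion.

+141 billion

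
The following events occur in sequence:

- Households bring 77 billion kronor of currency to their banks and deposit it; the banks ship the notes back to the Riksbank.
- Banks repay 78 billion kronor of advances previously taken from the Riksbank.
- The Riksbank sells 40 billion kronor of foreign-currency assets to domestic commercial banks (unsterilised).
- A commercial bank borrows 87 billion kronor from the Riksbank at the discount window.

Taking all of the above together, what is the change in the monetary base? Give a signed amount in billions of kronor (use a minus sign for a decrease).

Currency deposit 77 billion kronor: just a shift between currency and reserves — both are base money → 0.
Discount-window repayment 78 billion kronor: Riksbank balance sheet contracts → −78B.
FX sale 40 billion kronor: Riksbank balance sheet contracts → −40B.
Discount-window loan 87 billion kronor: Riksbank balance sheet expands → +87B.
Net: 0 − 78 − 40 + 87 = -31 billion.

-31 billion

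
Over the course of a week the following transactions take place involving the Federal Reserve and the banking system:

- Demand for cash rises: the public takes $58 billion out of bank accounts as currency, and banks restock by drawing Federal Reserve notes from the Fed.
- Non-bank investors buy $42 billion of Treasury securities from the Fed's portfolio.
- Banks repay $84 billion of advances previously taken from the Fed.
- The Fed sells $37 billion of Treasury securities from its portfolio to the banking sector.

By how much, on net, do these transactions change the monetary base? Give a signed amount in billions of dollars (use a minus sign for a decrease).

-$163 billion

Fed balance sheet:
  Assets:      Securities −$79B, Loans to banks −$84B
  Liabilities: Bank reserves −$221B, Currency in circulation +$58B
Commercial banking system:
  Assets:      Reserves at CB −$221B, Securities +$37B
  Liabilities: Checkable deposits −$100B, Borrowings from CB −$84B
Monetary base = currency + reserves: +$58B + (−$221B) = -$163 billion.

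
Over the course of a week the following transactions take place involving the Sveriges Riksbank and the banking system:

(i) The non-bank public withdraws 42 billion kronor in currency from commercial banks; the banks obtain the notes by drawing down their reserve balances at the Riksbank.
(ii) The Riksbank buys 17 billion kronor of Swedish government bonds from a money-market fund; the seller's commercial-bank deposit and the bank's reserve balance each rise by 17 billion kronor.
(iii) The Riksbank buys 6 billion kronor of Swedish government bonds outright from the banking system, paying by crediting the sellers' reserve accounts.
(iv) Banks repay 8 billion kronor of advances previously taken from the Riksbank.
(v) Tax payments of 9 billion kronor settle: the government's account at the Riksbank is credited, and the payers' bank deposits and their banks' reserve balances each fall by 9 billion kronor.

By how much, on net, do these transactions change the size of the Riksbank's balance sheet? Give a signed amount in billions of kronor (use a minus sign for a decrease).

Riksbank balance sheet:
  Assets:      Securities +23B, Loans to banks −8B
  Liabilities: Bank reserves −36B, Currency in circulation +42B, Government deposits +9B
Commercial banking system:
  Assets:      Reserves at CB −36B, Securities −6B
  Liabilities: Checkable deposits −34B, Borrowings from CB −8B
Change in total Riksbank assets = +15 billion.

+15 billion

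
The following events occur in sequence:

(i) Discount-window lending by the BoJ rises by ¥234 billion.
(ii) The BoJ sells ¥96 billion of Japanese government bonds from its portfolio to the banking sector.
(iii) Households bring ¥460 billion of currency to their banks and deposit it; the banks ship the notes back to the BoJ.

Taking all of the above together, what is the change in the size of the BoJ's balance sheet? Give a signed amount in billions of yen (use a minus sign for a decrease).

+¥138 billion

BoJ balance sheet:
  Assets:      Securities −¥96B, Loans to banks +¥234B
  Liabilities: Bank reserves +¥598B, Currency in circulation −¥460B
Change in total BoJ assets = +¥138 billion.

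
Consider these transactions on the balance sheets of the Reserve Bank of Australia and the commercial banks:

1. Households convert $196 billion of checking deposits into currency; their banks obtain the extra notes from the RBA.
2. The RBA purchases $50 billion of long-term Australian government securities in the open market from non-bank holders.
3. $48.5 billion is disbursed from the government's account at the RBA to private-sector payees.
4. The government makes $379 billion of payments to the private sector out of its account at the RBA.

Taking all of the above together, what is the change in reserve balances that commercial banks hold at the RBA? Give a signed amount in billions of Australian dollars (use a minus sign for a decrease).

Currency withdrawal $196 billion: banks swap reserves for currency → −$196B.
Asset purchase (from non-banks) $50 billion: the RBA pays by crediting reserve accounts → +$50B.
Government spending $48.5 billion: government payments flow into bank reserve accounts → +$48.5B.
Government spending $379 billion: government payments flow into bank reserve accounts → +$379B.
Net: −196 + 50 + 48.5 + 379 = +$281.5 billion.

+$281.5 billion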